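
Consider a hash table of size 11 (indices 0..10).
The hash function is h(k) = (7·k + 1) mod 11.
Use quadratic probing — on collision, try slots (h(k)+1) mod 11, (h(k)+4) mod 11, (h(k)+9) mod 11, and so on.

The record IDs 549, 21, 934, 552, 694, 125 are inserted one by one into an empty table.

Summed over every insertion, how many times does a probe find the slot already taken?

3

549 hashes to 5; slot 5 is free -> place at 5.
21 hashes to 5; 5 taken -> place at 6.
934 hashes to 5; 5,6 taken -> place at 9.
552 hashes to 4; slot 4 is free -> place at 4.
694 hashes to 8; slot 8 is free -> place at 8.
125 hashes to 7; slot 7 is free -> place at 7.
Table: [—, —, —, —, 552, 549, 21, 125, 694, 934, —]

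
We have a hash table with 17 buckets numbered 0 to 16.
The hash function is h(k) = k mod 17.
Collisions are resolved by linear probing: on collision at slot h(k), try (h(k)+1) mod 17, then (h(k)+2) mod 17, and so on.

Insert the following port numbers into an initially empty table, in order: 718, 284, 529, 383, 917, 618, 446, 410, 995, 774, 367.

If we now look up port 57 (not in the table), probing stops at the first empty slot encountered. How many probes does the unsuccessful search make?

718 hashes to 4; slot 4 is free => place at 4.
284 hashes to 12; slot 12 is free => place at 12.
529 hashes to 2; slot 2 is free => place at 2.
383 hashes to 9; slot 9 is free => place at 9.
917 hashes to 16; slot 16 is free => place at 16.
618 hashes to 6; slot 6 is free => place at 6.
446 hashes to 4; 4 taken => place at 5.
410 hashes to 2; 2 taken => place at 3.
995 hashes to 9; 9 taken => place at 10.
774 hashes to 9; 9,10 taken => place at 11.
367 hashes to 10; 10,11,12 taken => place at 13.
Table: [—, —, 529, 410, 718, 446, 618, —, —, 383, 995, 774, 284, 367, —, —, 917]
Lookup 57: h=6, probe 6,7 → slot 7 empty, not found.

2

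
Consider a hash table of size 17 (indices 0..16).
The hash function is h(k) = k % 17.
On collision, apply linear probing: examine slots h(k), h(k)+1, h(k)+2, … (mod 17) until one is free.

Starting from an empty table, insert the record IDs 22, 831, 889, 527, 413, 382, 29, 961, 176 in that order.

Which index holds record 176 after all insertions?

10

22 hashes to 5; slot 5 is free => place at 5.
831 hashes to 15; slot 15 is free => place at 15.
889 hashes to 5; 5 taken => place at 6.
527 hashes to 0; slot 0 is free => place at 0.
413 hashes to 5; 5,6 taken => place at 7.
382 hashes to 8; slot 8 is free => place at 8.
29 hashes to 12; slot 12 is free => place at 12.
961 hashes to 9; slot 9 is free => place at 9.
176 hashes to 6; 6,7,8,9 taken => place at 10.
Table: [527, ∅, ∅, ∅, ∅, 22, 889, 413, 382, 961, 176, ∅, 29, ∅, ∅, 831, ∅]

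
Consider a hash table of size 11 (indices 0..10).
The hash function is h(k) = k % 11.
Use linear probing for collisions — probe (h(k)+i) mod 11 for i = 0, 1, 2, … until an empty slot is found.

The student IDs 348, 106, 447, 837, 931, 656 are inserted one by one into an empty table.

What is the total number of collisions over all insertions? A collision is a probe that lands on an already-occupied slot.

10

Insert 348: h=7, slot 7 empty → index 7.
Insert 106: h=7, slot 7 occupied → index 8.
Insert 447: h=7, slots 7,8 occupied → index 9.
Insert 837: h=1, slot 1 empty → index 1.
Insert 931: h=7, slots 7,8,9 occupied → index 10.
Insert 656: h=7, slots 7,8,9,10 occupied → index 0.
Table: [656, 837, _, _, _, _, _, 348, 106, 447, 931]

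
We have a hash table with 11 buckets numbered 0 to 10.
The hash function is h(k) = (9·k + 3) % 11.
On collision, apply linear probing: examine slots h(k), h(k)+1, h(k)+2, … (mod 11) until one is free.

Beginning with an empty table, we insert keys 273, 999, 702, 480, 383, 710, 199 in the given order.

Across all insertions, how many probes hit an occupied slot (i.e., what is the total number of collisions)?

273: h=7 => slot 7
999: h=7, probe 7,8 => slot 8
702: h=7, probe 7,8,9 => slot 9
480: h=0 => slot 0
383: h=7, probe 7,8,9,10 => slot 10
710: h=2 => slot 2
199: h=1 => slot 1
Table: [480, 199, 710, ., ., ., ., 273, 999, 702, 383]

6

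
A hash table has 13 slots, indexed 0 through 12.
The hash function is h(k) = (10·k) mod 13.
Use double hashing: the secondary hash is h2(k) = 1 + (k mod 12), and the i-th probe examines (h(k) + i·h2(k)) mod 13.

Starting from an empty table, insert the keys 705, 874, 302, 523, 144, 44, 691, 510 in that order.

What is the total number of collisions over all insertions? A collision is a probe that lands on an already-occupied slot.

Insert 705: h=4, slot 4 empty -> index 4.
Insert 874: h=4, h2=11, slot 4 occupied -> index 2.
Insert 302: h=4, h2=3, slot 4 occupied -> index 7.
Insert 523: h=4, h2=8, slot 4 occupied -> index 12.
Insert 144: h=10, slot 10 empty -> index 10.
Insert 44: h=11, slot 11 empty -> index 11.
Insert 691: h=7, h2=8, slots 7,2,10 occupied -> index 5.
Insert 510: h=4, h2=7, slots 4,11,5,12 occupied -> index 6.
Table: [—, —, 874, —, 705, 691, 510, 302, —, —, 144, 44, 523]

10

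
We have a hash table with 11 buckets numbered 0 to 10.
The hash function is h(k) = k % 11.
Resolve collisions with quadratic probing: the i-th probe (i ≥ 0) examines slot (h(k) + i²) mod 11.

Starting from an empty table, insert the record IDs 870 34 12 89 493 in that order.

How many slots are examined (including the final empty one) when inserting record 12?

3

870 hashes to 1; slot 1 is free -> place at 1.
34 hashes to 1; 1 taken -> place at 2.
12 hashes to 1; 1,2 taken -> place at 5.
89 hashes to 1; 1,2,5 taken -> place at 10.
493 hashes to 9; slot 9 is free -> place at 9.
Table: [., 870, 34, ., ., 12, ., ., ., 493, 89]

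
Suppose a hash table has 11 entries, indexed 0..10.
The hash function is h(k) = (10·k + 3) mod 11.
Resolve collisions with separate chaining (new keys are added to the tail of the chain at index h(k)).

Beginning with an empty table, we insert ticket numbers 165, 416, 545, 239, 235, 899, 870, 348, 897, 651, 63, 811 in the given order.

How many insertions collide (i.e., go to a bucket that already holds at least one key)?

165 -> bucket 3
416 -> bucket 5
545 -> bucket 8
239 -> bucket 6
235 -> bucket 10
899 -> bucket 6 (collision)
870 -> bucket 2
348 -> bucket 7
897 -> bucket 8 (collision)
651 -> bucket 1
63 -> bucket 6 (collision)
811 -> bucket 6 (collision)
Final buckets:
0: _
1: 651
2: 870
3: 165
4: _
5: 416
6: 239 -> 899 -> 63 -> 811
7: 348
8: 545 -> 897
9: _
10: 235

4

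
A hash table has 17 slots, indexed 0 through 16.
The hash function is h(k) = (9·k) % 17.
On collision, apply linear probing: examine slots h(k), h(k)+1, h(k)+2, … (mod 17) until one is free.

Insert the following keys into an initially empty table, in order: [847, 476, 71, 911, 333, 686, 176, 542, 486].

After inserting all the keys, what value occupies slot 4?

176

847 hashes to 7; slot 7 is free => place at 7.
476 hashes to 0; slot 0 is free => place at 0.
71 hashes to 10; slot 10 is free => place at 10.
911 hashes to 5; slot 5 is free => place at 5.
333 hashes to 5; 5 taken => place at 6.
686 hashes to 3; slot 3 is free => place at 3.
176 hashes to 3; 3 taken => place at 4.
542 hashes to 16; slot 16 is free => place at 16.
486 hashes to 5; 5,6,7 taken => place at 8.
Table: [476, -, -, 686, 176, 911, 333, 847, 486, -, 71, -, -, -, -, -, 542]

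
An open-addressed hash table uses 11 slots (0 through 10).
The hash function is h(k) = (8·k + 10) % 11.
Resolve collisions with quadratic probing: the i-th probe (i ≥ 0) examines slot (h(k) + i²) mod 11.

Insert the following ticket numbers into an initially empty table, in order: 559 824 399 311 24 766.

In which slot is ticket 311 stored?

Insert 559: h=5, slot 5 empty => index 5.
Insert 824: h=2, slot 2 empty => index 2.
Insert 399: h=1, slot 1 empty => index 1.
Insert 311: h=1, slots 1,2,5 occupied => index 10.
Insert 24: h=4, slot 4 empty => index 4.
Insert 766: h=0, slot 0 empty => index 0.
Table: [766, 399, 824, -, 24, 559, -, -, -, -, 311]

10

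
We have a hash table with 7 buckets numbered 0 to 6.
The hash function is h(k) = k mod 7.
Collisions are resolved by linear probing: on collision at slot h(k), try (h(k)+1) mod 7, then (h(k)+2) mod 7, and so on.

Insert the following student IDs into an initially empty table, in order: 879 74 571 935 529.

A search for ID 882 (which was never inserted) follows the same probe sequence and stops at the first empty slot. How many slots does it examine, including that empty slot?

3

879 hashes to 4; slot 4 is free → place at 4.
74 hashes to 4; 4 taken → place at 5.
571 hashes to 4; 4,5 taken → place at 6.
935 hashes to 4; 4,5,6 taken → place at 0.
529 hashes to 4; 4,5,6,0 taken → place at 1.
Table: [935, 529, ∅, ∅, 879, 74, 571]
Lookup 882: h=0, probe 0,1,2 → slot 2 empty, not found.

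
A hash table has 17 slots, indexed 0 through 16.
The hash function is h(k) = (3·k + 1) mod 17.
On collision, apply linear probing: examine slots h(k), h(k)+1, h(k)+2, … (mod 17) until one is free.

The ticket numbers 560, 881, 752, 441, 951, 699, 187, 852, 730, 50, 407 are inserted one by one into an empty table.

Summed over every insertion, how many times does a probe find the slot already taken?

560: h=15 -> slot 15
881: h=9 -> slot 9
752: h=13 -> slot 13
441: h=15, probe 15,16 -> slot 16
951: h=15, probe 15,16,0 -> slot 0
699: h=7 -> slot 7
187: h=1 -> slot 1
852: h=7, probe 7,8 -> slot 8
730: h=15, probe 15,16,0,1,2 -> slot 2
50: h=15, probe 15,16,0,1,2,3 -> slot 3
407: h=15, probe 15,16,0,1,2,3,4 -> slot 4
Table: [951, 187, 730, 50, 407, _, _, 699, 852, 881, _, _, _, 752, _, 560, 441]

19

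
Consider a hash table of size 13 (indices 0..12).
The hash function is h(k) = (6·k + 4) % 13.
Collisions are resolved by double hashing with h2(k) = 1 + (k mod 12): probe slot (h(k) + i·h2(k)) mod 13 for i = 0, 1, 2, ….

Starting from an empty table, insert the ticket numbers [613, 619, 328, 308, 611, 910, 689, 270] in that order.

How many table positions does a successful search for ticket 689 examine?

2

Insert 613: h=3, slot 3 empty -> index 3.
Insert 619: h=0, slot 0 empty -> index 0.
Insert 328: h=9, slot 9 empty -> index 9.
Insert 308: h=6, slot 6 empty -> index 6.
Insert 611: h=4, slot 4 empty -> index 4.
Insert 910: h=4, h2=11, slot 4 occupied -> index 2.
Insert 689: h=4, h2=6, slot 4 occupied -> index 10.
Insert 270: h=12, slot 12 empty -> index 12.
Table: [619, ∅, 910, 613, 611, ∅, 308, ∅, ∅, 328, 689, ∅, 270]
Lookup 689: h=4, h2=6, probe 4,10 → found at 10.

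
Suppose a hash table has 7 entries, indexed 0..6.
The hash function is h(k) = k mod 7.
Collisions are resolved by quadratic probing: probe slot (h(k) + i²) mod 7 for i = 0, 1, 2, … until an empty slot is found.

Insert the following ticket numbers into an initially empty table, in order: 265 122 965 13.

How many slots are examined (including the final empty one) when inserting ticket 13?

265: h=6 → slot 6
122: h=3 → slot 3
965: h=6, probe 6,0 → slot 0
13: h=6, probe 6,0,3,1 → slot 1
Table: [965, 13, ∅, 122, ∅, ∅, 265]

4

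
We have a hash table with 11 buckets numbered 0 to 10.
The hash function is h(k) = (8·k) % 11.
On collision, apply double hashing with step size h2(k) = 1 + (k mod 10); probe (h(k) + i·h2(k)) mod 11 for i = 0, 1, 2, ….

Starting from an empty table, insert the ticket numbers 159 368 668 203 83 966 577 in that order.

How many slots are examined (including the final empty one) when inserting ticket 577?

3

159: h=7 -> slot 7
368: h=7, h2=9, probe 7,5 -> slot 5
668: h=9 -> slot 9
203: h=7, h2=4, probe 7,0 -> slot 0
83: h=4 -> slot 4
966: h=6 -> slot 6
577: h=7, h2=8, probe 7,4,1 -> slot 1
Table: [203, 577, _, _, 83, 368, 966, 159, _, 668, _]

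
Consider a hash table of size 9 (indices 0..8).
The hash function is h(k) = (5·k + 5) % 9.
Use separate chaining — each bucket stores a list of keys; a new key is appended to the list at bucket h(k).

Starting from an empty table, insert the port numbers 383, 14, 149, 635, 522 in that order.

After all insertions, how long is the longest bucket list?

Insert 383: h=3, bucket 3 empty → new chain.
Insert 14: h=3, bucket 3 nonempty → append to chain.
Insert 149: h=3, bucket 3 nonempty → append to chain.
Insert 635: h=3, bucket 3 nonempty → append to chain.
Insert 522: h=5, bucket 5 empty → new chain.
Final buckets:
0: _
1: _
2: _
3: 383 -> 14 -> 149 -> 635
4: _
5: 522
6: _
7: _
8: _

4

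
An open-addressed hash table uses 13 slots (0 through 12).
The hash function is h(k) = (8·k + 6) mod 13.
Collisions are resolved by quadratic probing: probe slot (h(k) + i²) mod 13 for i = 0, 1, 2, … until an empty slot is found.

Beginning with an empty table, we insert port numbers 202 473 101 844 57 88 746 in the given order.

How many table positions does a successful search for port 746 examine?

6

Insert 202: h=10, slot 10 empty -> index 10.
Insert 473: h=7, slot 7 empty -> index 7.
Insert 101: h=8, slot 8 empty -> index 8.
Insert 844: h=11, slot 11 empty -> index 11.
Insert 57: h=7, slots 7,8,11 occupied -> index 3.
Insert 88: h=8, slot 8 occupied -> index 9.
Insert 746: h=7, slots 7,8,11,3,10 occupied -> index 6.
Table: [., ., ., 57, ., ., 746, 473, 101, 88, 202, 844, .]
Lookup 746: h=7, probe 7,8,11,3,10,6 → found at 6.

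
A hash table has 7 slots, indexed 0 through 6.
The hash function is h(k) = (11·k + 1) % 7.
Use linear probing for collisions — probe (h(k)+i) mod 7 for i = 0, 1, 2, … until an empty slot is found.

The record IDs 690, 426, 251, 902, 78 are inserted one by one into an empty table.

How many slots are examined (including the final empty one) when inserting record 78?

3

690 hashes to 3; slot 3 is free -> place at 3.
426 hashes to 4; slot 4 is free -> place at 4.
251 hashes to 4; 4 taken -> place at 5.
902 hashes to 4; 4,5 taken -> place at 6.
78 hashes to 5; 5,6 taken -> place at 0.
Table: [78, -, -, 690, 426, 251, 902]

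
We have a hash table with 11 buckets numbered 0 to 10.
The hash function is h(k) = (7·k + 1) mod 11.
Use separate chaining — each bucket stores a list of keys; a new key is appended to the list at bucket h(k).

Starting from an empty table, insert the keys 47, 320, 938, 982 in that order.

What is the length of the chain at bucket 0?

3

47 → bucket 0
320 → bucket 8
938 → bucket 0 (collision)
982 → bucket 0 (collision)
Final buckets:
0: 47 -> 938 -> 982
1: -
2: -
3: -
4: -
5: -
6: -
7: -
8: 320
9: -
10: -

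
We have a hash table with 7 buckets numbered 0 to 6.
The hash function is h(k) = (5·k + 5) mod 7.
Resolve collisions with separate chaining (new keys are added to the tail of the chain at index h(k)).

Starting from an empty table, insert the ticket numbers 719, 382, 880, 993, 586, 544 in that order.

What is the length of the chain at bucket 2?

4

719 -> bucket 2
382 -> bucket 4
880 -> bucket 2 (collision)
993 -> bucket 0
586 -> bucket 2 (collision)
544 -> bucket 2 (collision)
Final buckets:
0: 993
1: _
2: 719 -> 880 -> 586 -> 544
3: _
4: 382
5: _
6: _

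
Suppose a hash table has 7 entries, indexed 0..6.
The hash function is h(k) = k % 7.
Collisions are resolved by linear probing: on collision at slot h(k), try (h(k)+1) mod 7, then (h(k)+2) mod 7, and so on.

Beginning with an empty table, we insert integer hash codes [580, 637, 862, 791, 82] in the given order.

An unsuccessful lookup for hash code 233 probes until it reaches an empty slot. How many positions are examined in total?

2

580: h=6 -> slot 6
637: h=0 -> slot 0
862: h=1 -> slot 1
791: h=0, probe 0,1,2 -> slot 2
82: h=5 -> slot 5
Table: [637, 862, 791, _, _, 82, 580]
Lookup 233: h=2, probe 2,3 → slot 3 empty, not found.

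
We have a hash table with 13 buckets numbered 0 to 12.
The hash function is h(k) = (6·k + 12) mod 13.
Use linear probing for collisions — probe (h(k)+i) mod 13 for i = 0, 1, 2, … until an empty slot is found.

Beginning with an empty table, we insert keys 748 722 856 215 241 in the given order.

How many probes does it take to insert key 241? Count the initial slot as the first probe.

4

748 hashes to 2; slot 2 is free -> place at 2.
722 hashes to 2; 2 taken -> place at 3.
856 hashes to 0; slot 0 is free -> place at 0.
215 hashes to 2; 2,3 taken -> place at 4.
241 hashes to 2; 2,3,4 taken -> place at 5.
Table: [856, _, 748, 722, 215, 241, _, _, _, _, _, _, _]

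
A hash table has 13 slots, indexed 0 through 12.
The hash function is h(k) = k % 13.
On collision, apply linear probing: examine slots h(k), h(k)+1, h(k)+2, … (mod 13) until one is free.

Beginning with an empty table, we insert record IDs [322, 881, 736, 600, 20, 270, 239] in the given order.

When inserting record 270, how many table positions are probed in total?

322: h=10 => slot 10
881: h=10, probe 10,11 => slot 11
736: h=8 => slot 8
600: h=2 => slot 2
20: h=7 => slot 7
270: h=10, probe 10,11,12 => slot 12
239: h=5 => slot 5
Table: [∅, ∅, 600, ∅, ∅, 239, ∅, 20, 736, ∅, 322, 881, 270]

3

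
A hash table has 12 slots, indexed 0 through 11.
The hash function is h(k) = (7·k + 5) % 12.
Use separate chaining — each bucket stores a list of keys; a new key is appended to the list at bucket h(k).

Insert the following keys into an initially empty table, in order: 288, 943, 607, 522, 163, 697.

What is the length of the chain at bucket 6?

Insert 288: h=5, bucket 5 empty → new chain.
Insert 943: h=6, bucket 6 empty → new chain.
Insert 607: h=6, bucket 6 nonempty → append to chain.
Insert 522: h=11, bucket 11 empty → new chain.
Insert 163: h=6, bucket 6 nonempty → append to chain.
Insert 697: h=0, bucket 0 empty → new chain.
Final buckets:
0: 697
1: .
2: .
3: .
4: .
5: 288
6: 943 -> 607 -> 163
7: .
8: .
9: .
10: .
11: 522

3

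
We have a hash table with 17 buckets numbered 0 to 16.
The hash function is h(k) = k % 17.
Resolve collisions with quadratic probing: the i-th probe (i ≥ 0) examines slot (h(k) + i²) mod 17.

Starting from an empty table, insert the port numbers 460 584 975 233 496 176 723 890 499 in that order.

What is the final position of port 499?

460 hashes to 1; slot 1 is free => place at 1.
584 hashes to 6; slot 6 is free => place at 6.
975 hashes to 6; 6 taken => place at 7.
233 hashes to 12; slot 12 is free => place at 12.
496 hashes to 3; slot 3 is free => place at 3.
176 hashes to 6; 6,7 taken => place at 10.
723 hashes to 9; slot 9 is free => place at 9.
890 hashes to 6; 6,7,10 taken => place at 15.
499 hashes to 6; 6,7,10,15 taken => place at 5.
Table: [., 460, ., 496, ., 499, 584, 975, ., 723, 176, ., 233, ., ., 890, .]

5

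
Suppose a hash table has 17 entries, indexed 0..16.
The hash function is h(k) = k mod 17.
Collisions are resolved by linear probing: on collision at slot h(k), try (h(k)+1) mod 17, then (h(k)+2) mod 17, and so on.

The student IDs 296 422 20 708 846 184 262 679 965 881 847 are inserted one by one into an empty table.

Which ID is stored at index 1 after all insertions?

296: h=7 → slot 7
422: h=14 → slot 14
20: h=3 → slot 3
708: h=11 → slot 11
846: h=13 → slot 13
184: h=14, probe 14,15 → slot 15
262: h=7, probe 7,8 → slot 8
679: h=16 → slot 16
965: h=13, probe 13,14,15,16,0 → slot 0
881: h=14, probe 14,15,16,0,1 → slot 1
847: h=14, probe 14,15,16,0,1,2 → slot 2
Table: [965, 881, 847, 20, -, -, -, 296, 262, -, -, 708, -, 846, 422, 184, 679]

881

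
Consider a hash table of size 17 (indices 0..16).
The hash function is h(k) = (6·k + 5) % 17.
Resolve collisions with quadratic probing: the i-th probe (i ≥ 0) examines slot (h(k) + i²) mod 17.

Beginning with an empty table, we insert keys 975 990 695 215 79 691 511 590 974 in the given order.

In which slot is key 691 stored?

2

Insert 975: h=7, slot 7 empty -> index 7.
Insert 990: h=12, slot 12 empty -> index 12.
Insert 695: h=10, slot 10 empty -> index 10.
Insert 215: h=3, slot 3 empty -> index 3.
Insert 79: h=3, slot 3 occupied -> index 4.
Insert 691: h=3, slots 3,4,7,12 occupied -> index 2.
Insert 511: h=11, slot 11 empty -> index 11.
Insert 590: h=9, slot 9 empty -> index 9.
Insert 974: h=1, slot 1 empty -> index 1.
Table: [., 974, 691, 215, 79, ., ., 975, ., 590, 695, 511, 990, ., ., ., .]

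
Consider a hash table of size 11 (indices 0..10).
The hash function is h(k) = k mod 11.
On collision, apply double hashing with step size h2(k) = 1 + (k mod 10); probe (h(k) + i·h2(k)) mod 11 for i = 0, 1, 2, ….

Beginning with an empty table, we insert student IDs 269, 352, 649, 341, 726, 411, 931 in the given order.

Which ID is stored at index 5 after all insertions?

269 hashes to 5; slot 5 is free → place at 5.
352 hashes to 0; slot 0 is free → place at 0.
649 hashes to 0, h2=10; 0 taken → place at 10.
341 hashes to 0, h2=2; 0 taken → place at 2.
726 hashes to 0, h2=7; 0 taken → place at 7.
411 hashes to 4; slot 4 is free → place at 4.
931 hashes to 7, h2=2; 7 taken → place at 9.
Table: [352, ∅, 341, ∅, 411, 269, ∅, 726, ∅, 931, 649]

269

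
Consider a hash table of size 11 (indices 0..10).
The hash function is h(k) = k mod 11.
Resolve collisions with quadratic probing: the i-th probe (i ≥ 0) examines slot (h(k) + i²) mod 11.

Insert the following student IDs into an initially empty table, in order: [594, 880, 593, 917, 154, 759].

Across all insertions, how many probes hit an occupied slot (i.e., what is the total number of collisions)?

594: h=0 => slot 0
880: h=0, probe 0,1 => slot 1
593: h=10 => slot 10
917: h=4 => slot 4
154: h=0, probe 0,1,4,9 => slot 9
759: h=0, probe 0,1,4,9,5 => slot 5
Table: [594, 880, ∅, ∅, 917, 759, ∅, ∅, ∅, 154, 593]

8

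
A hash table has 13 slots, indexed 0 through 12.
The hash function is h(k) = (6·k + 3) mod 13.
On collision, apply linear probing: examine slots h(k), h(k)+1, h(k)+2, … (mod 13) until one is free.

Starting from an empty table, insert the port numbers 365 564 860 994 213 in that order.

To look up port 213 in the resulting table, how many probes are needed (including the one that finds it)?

2

Insert 365: h=9, slot 9 empty => index 9.
Insert 564: h=7, slot 7 empty => index 7.
Insert 860: h=2, slot 2 empty => index 2.
Insert 994: h=0, slot 0 empty => index 0.
Insert 213: h=7, slot 7 occupied => index 8.
Table: [994, -, 860, -, -, -, -, 564, 213, 365, -, -, -]
Lookup 213: h=7, probe 7,8 → found at 8.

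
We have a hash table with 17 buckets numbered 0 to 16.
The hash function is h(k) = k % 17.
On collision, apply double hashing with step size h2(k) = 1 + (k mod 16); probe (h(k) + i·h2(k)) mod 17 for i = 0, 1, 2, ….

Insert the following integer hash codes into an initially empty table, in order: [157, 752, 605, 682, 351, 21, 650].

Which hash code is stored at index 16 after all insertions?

157: h=4 => slot 4
752: h=4, h2=1, probe 4,5 => slot 5
605: h=10 => slot 10
682: h=2 => slot 2
351: h=11 => slot 11
21: h=4, h2=6, probe 4,10,16 => slot 16
650: h=4, h2=11, probe 4,15 => slot 15
Table: [_, _, 682, _, 157, 752, _, _, _, _, 605, 351, _, _, _, 650, 21]

21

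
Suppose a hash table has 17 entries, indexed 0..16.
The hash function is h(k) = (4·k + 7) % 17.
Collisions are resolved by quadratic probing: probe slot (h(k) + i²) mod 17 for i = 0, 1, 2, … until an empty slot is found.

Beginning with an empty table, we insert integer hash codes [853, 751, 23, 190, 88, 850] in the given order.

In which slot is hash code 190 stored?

6

853 hashes to 2; slot 2 is free => place at 2.
751 hashes to 2; 2 taken => place at 3.
23 hashes to 14; slot 14 is free => place at 14.
190 hashes to 2; 2,3 taken => place at 6.
88 hashes to 2; 2,3,6 taken => place at 11.
850 hashes to 7; slot 7 is free => place at 7.
Table: [-, -, 853, 751, -, -, 190, 850, -, -, -, 88, -, -, 23, -, -]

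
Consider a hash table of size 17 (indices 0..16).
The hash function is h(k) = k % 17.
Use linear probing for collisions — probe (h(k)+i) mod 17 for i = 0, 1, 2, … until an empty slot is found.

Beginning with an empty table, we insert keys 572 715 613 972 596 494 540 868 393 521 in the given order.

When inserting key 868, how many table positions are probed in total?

572 hashes to 11; slot 11 is free => place at 11.
715 hashes to 1; slot 1 is free => place at 1.
613 hashes to 1; 1 taken => place at 2.
972 hashes to 3; slot 3 is free => place at 3.
596 hashes to 1; 1,2,3 taken => place at 4.
494 hashes to 1; 1,2,3,4 taken => place at 5.
540 hashes to 13; slot 13 is free => place at 13.
868 hashes to 1; 1,2,3,4,5 taken => place at 6.
393 hashes to 2; 2,3,4,5,6 taken => place at 7.
521 hashes to 11; 11 taken => place at 12.
Table: [., 715, 613, 972, 596, 494, 868, 393, ., ., ., 572, 521, 540, ., ., .]

6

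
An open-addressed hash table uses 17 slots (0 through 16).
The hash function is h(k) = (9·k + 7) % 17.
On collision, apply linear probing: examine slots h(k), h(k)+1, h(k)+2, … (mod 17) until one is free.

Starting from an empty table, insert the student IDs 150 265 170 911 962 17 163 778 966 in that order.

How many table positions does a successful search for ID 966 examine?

Insert 150: h=14, slot 14 empty -> index 14.
Insert 265: h=12, slot 12 empty -> index 12.
Insert 170: h=7, slot 7 empty -> index 7.
Insert 911: h=12, slot 12 occupied -> index 13.
Insert 962: h=12, slots 12,13,14 occupied -> index 15.
Insert 17: h=7, slot 7 occupied -> index 8.
Insert 163: h=12, slots 12,13,14,15 occupied -> index 16.
Insert 778: h=5, slot 5 empty -> index 5.
Insert 966: h=14, slots 14,15,16 occupied -> index 0.
Table: [966, ∅, ∅, ∅, ∅, 778, ∅, 170, 17, ∅, ∅, ∅, 265, 911, 150, 962, 163]
Lookup 966: h=14, probe 14,15,16,0 → found at 0.

4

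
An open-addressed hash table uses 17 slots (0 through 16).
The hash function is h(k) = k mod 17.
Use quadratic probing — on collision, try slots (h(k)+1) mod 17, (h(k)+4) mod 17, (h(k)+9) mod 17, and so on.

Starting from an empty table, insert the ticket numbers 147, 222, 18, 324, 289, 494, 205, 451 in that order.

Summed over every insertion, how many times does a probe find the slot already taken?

147: h=11 → slot 11
222: h=1 → slot 1
18: h=1, probe 1,2 → slot 2
324: h=1, probe 1,2,5 → slot 5
289: h=0 → slot 0
494: h=1, probe 1,2,5,10 → slot 10
205: h=1, probe 1,2,5,10,0,9 → slot 9
451: h=9, probe 9,10,13 → slot 13
Table: [289, 222, 18, _, _, 324, _, _, _, 205, 494, 147, _, 451, _, _, _]

13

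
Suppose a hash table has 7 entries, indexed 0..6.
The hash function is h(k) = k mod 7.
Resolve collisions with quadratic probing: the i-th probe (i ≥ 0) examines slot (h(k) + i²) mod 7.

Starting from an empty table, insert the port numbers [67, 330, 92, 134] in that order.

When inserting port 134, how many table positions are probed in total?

67 hashes to 4; slot 4 is free -> place at 4.
330 hashes to 1; slot 1 is free -> place at 1.
92 hashes to 1; 1 taken -> place at 2.
134 hashes to 1; 1,2 taken -> place at 5.
Table: [—, 330, 92, —, 67, 134, —]

3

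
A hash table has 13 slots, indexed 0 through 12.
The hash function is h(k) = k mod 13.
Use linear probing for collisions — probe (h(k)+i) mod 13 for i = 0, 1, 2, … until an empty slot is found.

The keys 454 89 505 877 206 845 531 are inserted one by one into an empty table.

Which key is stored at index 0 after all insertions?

Insert 454: h=12, slot 12 empty → index 12.
Insert 89: h=11, slot 11 empty → index 11.
Insert 505: h=11, slots 11,12 occupied → index 0.
Insert 877: h=6, slot 6 empty → index 6.
Insert 206: h=11, slots 11,12,0 occupied → index 1.
Insert 845: h=0, slots 0,1 occupied → index 2.
Insert 531: h=11, slots 11,12,0,1,2 occupied → index 3.
Table: [505, 206, 845, 531, -, -, 877, -, -, -, -, 89, 454]

505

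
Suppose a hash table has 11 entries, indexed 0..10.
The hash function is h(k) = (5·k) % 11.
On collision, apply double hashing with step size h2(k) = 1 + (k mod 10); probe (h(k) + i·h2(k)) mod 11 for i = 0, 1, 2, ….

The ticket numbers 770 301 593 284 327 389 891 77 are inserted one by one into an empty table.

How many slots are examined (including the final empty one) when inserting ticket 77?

3

Insert 770: h=0, slot 0 empty -> index 0.
Insert 301: h=9, slot 9 empty -> index 9.
Insert 593: h=6, slot 6 empty -> index 6.
Insert 284: h=1, slot 1 empty -> index 1.
Insert 327: h=7, slot 7 empty -> index 7.
Insert 389: h=9, h2=10, slot 9 occupied -> index 8.
Insert 891: h=0, h2=2, slot 0 occupied -> index 2.
Insert 77: h=0, h2=8, slots 0,8 occupied -> index 5.
Table: [770, 284, 891, -, -, 77, 593, 327, 389, 301, -]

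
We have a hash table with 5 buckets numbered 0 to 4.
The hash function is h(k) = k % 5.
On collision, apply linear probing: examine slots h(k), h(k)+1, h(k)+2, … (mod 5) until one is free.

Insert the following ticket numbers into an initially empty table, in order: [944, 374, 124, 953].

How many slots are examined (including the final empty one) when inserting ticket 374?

944 hashes to 4; slot 4 is free → place at 4.
374 hashes to 4; 4 taken → place at 0.
124 hashes to 4; 4,0 taken → place at 1.
953 hashes to 3; slot 3 is free → place at 3.
Table: [374, 124, -, 953, 944]

2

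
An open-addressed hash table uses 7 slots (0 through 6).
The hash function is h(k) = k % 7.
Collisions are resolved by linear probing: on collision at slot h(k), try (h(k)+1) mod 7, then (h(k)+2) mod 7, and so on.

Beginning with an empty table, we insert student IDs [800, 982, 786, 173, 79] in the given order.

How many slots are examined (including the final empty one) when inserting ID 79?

5

800: h=2 -> slot 2
982: h=2, probe 2,3 -> slot 3
786: h=2, probe 2,3,4 -> slot 4
173: h=5 -> slot 5
79: h=2, probe 2,3,4,5,6 -> slot 6
Table: [., ., 800, 982, 786, 173, 79]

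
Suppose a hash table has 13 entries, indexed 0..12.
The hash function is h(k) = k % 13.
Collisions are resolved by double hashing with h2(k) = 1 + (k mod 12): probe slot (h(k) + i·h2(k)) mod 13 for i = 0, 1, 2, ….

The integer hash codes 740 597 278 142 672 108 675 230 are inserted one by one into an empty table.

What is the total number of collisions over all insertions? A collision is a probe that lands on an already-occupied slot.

7

Insert 740: h=12, slot 12 empty => index 12.
Insert 597: h=12, h2=10, slot 12 occupied => index 9.
Insert 278: h=5, slot 5 empty => index 5.
Insert 142: h=12, h2=11, slot 12 occupied => index 10.
Insert 672: h=9, h2=1, slots 9,10 occupied => index 11.
Insert 108: h=4, slot 4 empty => index 4.
Insert 675: h=12, h2=4, slot 12 occupied => index 3.
Insert 230: h=9, h2=3, slots 9,12 occupied => index 2.
Table: [—, —, 230, 675, 108, 278, —, —, —, 597, 142, 672, 740]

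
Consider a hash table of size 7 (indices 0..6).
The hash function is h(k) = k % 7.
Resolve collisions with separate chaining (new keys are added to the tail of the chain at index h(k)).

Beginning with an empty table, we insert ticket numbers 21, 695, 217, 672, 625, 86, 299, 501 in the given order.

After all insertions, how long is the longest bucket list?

3

21 → bucket 0
695 → bucket 2
217 → bucket 0 (collision)
672 → bucket 0 (collision)
625 → bucket 2 (collision)
86 → bucket 2 (collision)
299 → bucket 5
501 → bucket 4
Final buckets:
0: 21 -> 217 -> 672
1: ∅
2: 695 -> 625 -> 86
3: ∅
4: 501
5: 299
6: ∅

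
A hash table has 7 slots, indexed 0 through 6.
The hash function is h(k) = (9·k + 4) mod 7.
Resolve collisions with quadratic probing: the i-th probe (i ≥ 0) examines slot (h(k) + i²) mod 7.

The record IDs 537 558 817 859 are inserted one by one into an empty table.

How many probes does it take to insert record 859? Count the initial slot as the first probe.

4

537 hashes to 0; slot 0 is free => place at 0.
558 hashes to 0; 0 taken => place at 1.
817 hashes to 0; 0,1 taken => place at 4.
859 hashes to 0; 0,1,4 taken => place at 2.
Table: [537, 558, 859, -, 817, -, -]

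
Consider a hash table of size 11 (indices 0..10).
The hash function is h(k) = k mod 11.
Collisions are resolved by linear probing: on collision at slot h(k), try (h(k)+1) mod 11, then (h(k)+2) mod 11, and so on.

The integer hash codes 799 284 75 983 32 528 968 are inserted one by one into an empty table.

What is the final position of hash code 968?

799: h=7 -> slot 7
284: h=9 -> slot 9
75: h=9, probe 9,10 -> slot 10
983: h=4 -> slot 4
32: h=10, probe 10,0 -> slot 0
528: h=0, probe 0,1 -> slot 1
968: h=0, probe 0,1,2 -> slot 2
Table: [32, 528, 968, _, 983, _, _, 799, _, 284, 75]

2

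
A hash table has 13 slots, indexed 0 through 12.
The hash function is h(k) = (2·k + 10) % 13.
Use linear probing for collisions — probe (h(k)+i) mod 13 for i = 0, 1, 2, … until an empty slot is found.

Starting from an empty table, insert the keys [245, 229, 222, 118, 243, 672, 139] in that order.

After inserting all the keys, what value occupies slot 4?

139

245: h=6 → slot 6
229: h=0 → slot 0
222: h=12 → slot 12
118: h=12, probe 12,0,1 → slot 1
243: h=2 → slot 2
672: h=2, probe 2,3 → slot 3
139: h=2, probe 2,3,4 → slot 4
Table: [229, 118, 243, 672, 139, ., 245, ., ., ., ., ., 222]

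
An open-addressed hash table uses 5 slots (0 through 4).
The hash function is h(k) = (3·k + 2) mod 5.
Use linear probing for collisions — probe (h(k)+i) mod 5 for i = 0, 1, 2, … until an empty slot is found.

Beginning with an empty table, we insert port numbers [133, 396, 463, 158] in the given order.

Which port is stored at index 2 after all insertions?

133 hashes to 1; slot 1 is free => place at 1.
396 hashes to 0; slot 0 is free => place at 0.
463 hashes to 1; 1 taken => place at 2.
158 hashes to 1; 1,2 taken => place at 3.
Table: [396, 133, 463, 158, -]

463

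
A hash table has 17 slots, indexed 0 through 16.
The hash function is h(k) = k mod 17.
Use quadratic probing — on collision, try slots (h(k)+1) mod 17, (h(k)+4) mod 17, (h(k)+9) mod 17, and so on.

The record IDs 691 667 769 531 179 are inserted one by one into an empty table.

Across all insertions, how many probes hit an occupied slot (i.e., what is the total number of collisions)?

691 hashes to 11; slot 11 is free → place at 11.
667 hashes to 4; slot 4 is free → place at 4.
769 hashes to 4; 4 taken → place at 5.
531 hashes to 4; 4,5 taken → place at 8.
179 hashes to 9; slot 9 is free → place at 9.
Table: [., ., ., ., 667, 769, ., ., 531, 179, ., 691, ., ., ., ., .]

3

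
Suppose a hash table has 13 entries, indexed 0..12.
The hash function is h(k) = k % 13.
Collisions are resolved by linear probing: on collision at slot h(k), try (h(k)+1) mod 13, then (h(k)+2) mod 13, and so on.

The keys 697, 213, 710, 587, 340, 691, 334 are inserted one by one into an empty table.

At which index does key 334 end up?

10

697 hashes to 8; slot 8 is free -> place at 8.
213 hashes to 5; slot 5 is free -> place at 5.
710 hashes to 8; 8 taken -> place at 9.
587 hashes to 2; slot 2 is free -> place at 2.
340 hashes to 2; 2 taken -> place at 3.
691 hashes to 2; 2,3 taken -> place at 4.
334 hashes to 9; 9 taken -> place at 10.
Table: [-, -, 587, 340, 691, 213, -, -, 697, 710, 334, -, -]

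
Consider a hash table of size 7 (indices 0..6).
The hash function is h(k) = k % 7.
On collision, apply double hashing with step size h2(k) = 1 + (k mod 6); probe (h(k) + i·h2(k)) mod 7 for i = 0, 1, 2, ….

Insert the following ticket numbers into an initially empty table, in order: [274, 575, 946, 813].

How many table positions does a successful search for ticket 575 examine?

2

274: h=1 -> slot 1
575: h=1, h2=6, probe 1,0 -> slot 0
946: h=1, h2=5, probe 1,6 -> slot 6
813: h=1, h2=4, probe 1,5 -> slot 5
Table: [575, 274, ., ., ., 813, 946]
Lookup 575: h=1, h2=6, probe 1,0 → found at 0.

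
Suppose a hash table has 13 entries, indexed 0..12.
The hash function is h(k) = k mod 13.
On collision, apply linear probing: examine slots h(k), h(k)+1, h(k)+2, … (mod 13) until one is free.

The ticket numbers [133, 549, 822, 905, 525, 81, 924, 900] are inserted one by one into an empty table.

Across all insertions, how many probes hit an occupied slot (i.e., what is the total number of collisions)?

14

133 hashes to 3; slot 3 is free -> place at 3.
549 hashes to 3; 3 taken -> place at 4.
822 hashes to 3; 3,4 taken -> place at 5.
905 hashes to 8; slot 8 is free -> place at 8.
525 hashes to 5; 5 taken -> place at 6.
81 hashes to 3; 3,4,5,6 taken -> place at 7.
924 hashes to 1; slot 1 is free -> place at 1.
900 hashes to 3; 3,4,5,6,7,8 taken -> place at 9.
Table: [∅, 924, ∅, 133, 549, 822, 525, 81, 905, 900, ∅, ∅, ∅]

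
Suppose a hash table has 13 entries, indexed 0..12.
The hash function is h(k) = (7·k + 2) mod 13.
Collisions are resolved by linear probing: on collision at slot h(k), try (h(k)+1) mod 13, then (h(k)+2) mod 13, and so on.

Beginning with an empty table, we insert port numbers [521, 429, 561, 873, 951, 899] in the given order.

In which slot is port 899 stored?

6

521 hashes to 9; slot 9 is free → place at 9.
429 hashes to 2; slot 2 is free → place at 2.
561 hashes to 3; slot 3 is free → place at 3.
873 hashes to 3; 3 taken → place at 4.
951 hashes to 3; 3,4 taken → place at 5.
899 hashes to 3; 3,4,5 taken → place at 6.
Table: [—, —, 429, 561, 873, 951, 899, —, —, 521, —, —, —]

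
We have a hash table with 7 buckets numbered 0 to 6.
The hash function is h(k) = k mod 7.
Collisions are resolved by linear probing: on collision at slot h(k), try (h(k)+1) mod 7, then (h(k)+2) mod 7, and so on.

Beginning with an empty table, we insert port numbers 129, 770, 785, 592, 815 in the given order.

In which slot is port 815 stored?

129 hashes to 3; slot 3 is free -> place at 3.
770 hashes to 0; slot 0 is free -> place at 0.
785 hashes to 1; slot 1 is free -> place at 1.
592 hashes to 4; slot 4 is free -> place at 4.
815 hashes to 3; 3,4 taken -> place at 5.
Table: [770, 785, —, 129, 592, 815, —]

5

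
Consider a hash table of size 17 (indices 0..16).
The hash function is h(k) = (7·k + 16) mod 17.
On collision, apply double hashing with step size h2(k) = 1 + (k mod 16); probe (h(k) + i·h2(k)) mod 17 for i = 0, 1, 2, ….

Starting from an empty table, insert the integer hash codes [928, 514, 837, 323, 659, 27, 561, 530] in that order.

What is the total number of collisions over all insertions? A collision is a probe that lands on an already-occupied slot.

928 hashes to 1; slot 1 is free => place at 1.
514 hashes to 10; slot 10 is free => place at 10.
837 hashes to 10, h2=6; 10 taken => place at 16.
323 hashes to 16, h2=4; 16 taken => place at 3.
659 hashes to 5; slot 5 is free => place at 5.
27 hashes to 1, h2=12; 1 taken => place at 13.
561 hashes to 16, h2=2; 16,1,3,5 taken => place at 7.
530 hashes to 3, h2=3; 3 taken => place at 6.
Table: [—, 928, —, 323, —, 659, 530, 561, —, —, 514, —, —, 27, —, —, 837]

8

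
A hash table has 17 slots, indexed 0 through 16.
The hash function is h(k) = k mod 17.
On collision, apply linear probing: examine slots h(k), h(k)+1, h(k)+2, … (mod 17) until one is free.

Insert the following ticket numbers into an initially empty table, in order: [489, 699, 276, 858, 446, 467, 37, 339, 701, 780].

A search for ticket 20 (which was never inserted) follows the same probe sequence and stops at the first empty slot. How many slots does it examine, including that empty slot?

5

Insert 489: h=13, slot 13 empty -> index 13.
Insert 699: h=2, slot 2 empty -> index 2.
Insert 276: h=4, slot 4 empty -> index 4.
Insert 858: h=8, slot 8 empty -> index 8.
Insert 446: h=4, slot 4 occupied -> index 5.
Insert 467: h=8, slot 8 occupied -> index 9.
Insert 37: h=3, slot 3 empty -> index 3.
Insert 339: h=16, slot 16 empty -> index 16.
Insert 701: h=4, slots 4,5 occupied -> index 6.
Insert 780: h=15, slot 15 empty -> index 15.
Table: [∅, ∅, 699, 37, 276, 446, 701, ∅, 858, 467, ∅, ∅, ∅, 489, ∅, 780, 339]
Lookup 20: h=3, probe 3,4,5,6,7 → slot 7 empty, not found.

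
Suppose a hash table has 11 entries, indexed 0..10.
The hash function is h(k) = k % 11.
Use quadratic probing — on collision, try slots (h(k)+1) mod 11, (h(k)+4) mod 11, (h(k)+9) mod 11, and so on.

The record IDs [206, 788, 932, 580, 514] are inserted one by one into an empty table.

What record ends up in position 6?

514

Insert 206: h=8, slot 8 empty → index 8.
Insert 788: h=7, slot 7 empty → index 7.
Insert 932: h=8, slot 8 occupied → index 9.
Insert 580: h=8, slots 8,9 occupied → index 1.
Insert 514: h=8, slots 8,9,1 occupied → index 6.
Table: [-, 580, -, -, -, -, 514, 788, 206, 932, -]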